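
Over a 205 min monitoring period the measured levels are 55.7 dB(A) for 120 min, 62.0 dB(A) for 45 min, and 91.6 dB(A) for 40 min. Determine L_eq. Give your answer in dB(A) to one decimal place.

84.5 dB(A)

Weight each interval's intensity by its duration and average over T = 205 min:
Σ tᵢ·10^(Lᵢ/10) = 120·10^(55.7/10) + 45·10^(62.0/10) + 40·10^(91.6/10) = 5.793e+10.
L_eq = 10·log₁₀(5.793e+10/205) = 84.51 dB(A).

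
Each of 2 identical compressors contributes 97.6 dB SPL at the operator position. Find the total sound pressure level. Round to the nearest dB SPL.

N identical incoherent sources raise the level by 10·log₁₀ N.
L_total = 97.6 + 10·log₁₀(2) = 97.6 + 3.010 = 100.61 dB SPL.

101 dB SPL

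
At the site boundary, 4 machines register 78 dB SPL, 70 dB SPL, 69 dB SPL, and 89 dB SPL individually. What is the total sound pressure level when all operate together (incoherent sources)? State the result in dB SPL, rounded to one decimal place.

89.4 dB SPL

Incoherent sources combine by intensity addition: L_total = 10·log₁₀(Σ 10^(L_i/10)).
Σ 10^(L/10) = 10^(78/10) + 10^(70/10) + 10^(69/10) + 10^(89/10) = 8.754e+08.
L_total = 10·log₁₀(8.754e+08) = 89.42 dB SPL.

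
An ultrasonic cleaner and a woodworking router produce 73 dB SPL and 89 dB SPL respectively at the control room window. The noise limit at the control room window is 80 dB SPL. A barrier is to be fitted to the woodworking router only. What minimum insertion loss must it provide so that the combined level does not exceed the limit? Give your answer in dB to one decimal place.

Fixed contribution from the other source: Σ 10^(L/10) = 10^(73/10) = 1.995e+07 (73.00 dB SPL).
To meet 80 dB SPL overall, the treated woodworking router may contribute at most 10^(80/10) − 1.995e+07 = 8.005e+07, i.e. 79.03 dB SPL.
Required insertion loss = 89 − 79.03 = 9.97 dB.

10.0 dB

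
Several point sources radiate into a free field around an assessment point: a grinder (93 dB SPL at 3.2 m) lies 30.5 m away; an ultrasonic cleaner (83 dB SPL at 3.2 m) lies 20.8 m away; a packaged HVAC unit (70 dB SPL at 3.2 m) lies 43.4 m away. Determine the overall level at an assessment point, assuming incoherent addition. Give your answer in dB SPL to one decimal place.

74.3 dB SPL

Apply inverse-square spreading to bring every level to the receiver, then sum 10^(L/10).
grinder: 93 − 20·log₁₀(30.5/3.2) = 93 − 19.58 = 73.42 dB SPL.
ultrasonic cleaner: 83 − 20·log₁₀(20.8/3.2) = 83 − 16.26 = 66.74 dB SPL.
packaged HVAC unit: 70 − 20·log₁₀(43.4/3.2) = 70 − 22.65 = 47.35 dB SPL.
Σ 10^(L/10) = 2.674e+07 → L_total = 10·log₁₀(2.674e+07) = 74.27 dB SPL.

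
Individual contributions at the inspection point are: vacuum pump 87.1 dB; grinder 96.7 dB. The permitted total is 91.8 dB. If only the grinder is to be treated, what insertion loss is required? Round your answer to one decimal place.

The untreated sources together contribute 10^(87.1/10) = 5.129e+08, i.e. 87.10 dB.
To meet 91.8 dB overall, the treated grinder may contribute at most 10^(91.8/10) − 5.129e+08 = 1.001e+09, i.e. 90.00 dB.
So the grinder must be reduced from 96.7 to 90.00 dB: IL = 6.70 dB.

6.7 dB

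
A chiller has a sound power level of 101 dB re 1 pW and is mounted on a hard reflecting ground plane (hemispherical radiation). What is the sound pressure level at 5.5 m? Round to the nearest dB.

The power spreads over a hemisphere of area 2π·r², so L_p = L_w − 10·log₁₀(2π·r²).
2π·r² = 190.1 m², 10·log₁₀ of that is 22.789 dB.
L_p = 101 − 22.789 = 78.21 dB.

78 dB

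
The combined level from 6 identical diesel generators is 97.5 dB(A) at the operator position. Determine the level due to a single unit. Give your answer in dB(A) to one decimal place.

89.7 dB(A)

Dividing the total intensity by 6 lowers the level by 10·log₁₀ 6 = 7.782 dB: L₁ = 97.5 − 7.782.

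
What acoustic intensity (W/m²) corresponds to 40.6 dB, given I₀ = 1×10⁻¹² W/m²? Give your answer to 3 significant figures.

1.15e-08 W/m²

I = I₀·10^(L/10) = 10⁻¹² × 10^(40.6/10) = 10^(-7.940).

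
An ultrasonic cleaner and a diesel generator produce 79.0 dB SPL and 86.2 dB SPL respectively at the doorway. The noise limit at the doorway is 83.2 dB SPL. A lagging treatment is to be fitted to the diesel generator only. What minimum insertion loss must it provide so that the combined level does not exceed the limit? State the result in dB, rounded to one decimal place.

Fixed contribution from the other source: Σ 10^(L/10) = 10^(79.0/10) = 7.943e+07 (79.00 dB SPL).
The limit corresponds to 10^(83.2/10) = 2.089e+08; subtracting the fixed part leaves 1.295e+08 for the diesel generator, i.e. 81.12 dB SPL.
So the diesel generator must be reduced from 86.2 to 81.12 dB SPL: IL = 5.08 dB.

5.1 dB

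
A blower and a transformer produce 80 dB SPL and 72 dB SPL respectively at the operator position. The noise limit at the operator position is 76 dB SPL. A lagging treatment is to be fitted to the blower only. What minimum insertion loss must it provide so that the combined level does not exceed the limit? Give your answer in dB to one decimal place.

6.2 dB

Fixed contribution from the other source: Σ 10^(L/10) = 10^(72/10) = 1.585e+07 (72.00 dB SPL).
To meet 76 dB SPL overall, the treated blower may contribute at most 10^(76/10) − 1.585e+07 = 2.396e+07, i.e. 73.80 dB SPL.
So the blower must be reduced from 80 to 73.80 dB SPL: IL = 6.20 dB.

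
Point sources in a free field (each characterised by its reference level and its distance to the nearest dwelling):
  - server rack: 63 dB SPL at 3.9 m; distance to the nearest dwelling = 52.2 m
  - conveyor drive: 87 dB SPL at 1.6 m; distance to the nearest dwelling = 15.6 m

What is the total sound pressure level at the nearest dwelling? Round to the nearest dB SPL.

67 dB SPL

Apply inverse-square spreading to bring every level to the receiver, then sum 10^(L/10).
server rack: 63 − 20·log₁₀(52.2/3.9) = 63 − 22.53 = 40.47 dB SPL.
conveyor drive: 87 − 20·log₁₀(15.6/1.6) = 87 − 19.78 = 67.22 dB SPL.
Σ 10^(L/10) = 5.283e+06 → L_total = 10·log₁₀(5.283e+06) = 67.23 dB SPL.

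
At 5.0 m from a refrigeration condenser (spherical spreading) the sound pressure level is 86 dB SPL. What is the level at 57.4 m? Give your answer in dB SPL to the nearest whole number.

65 dB SPL

Point-source attenuation: ΔL = 20·log₁₀(r₂/r₁) = 20·log₁₀(57.4/5.0) = 21.199 dB.
L₂ = 86 − 20·log₁₀(57.4/5.0) = 86 − 21.199 = 64.80 dB SPL.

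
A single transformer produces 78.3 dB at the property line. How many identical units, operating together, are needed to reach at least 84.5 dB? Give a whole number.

Need L₁ + 10·log₁₀ N ≥ 84.5, i.e. log₁₀ N ≥ 0.62.
N ≥ 10^(6.2/10) = 4.169, so N = 5.

5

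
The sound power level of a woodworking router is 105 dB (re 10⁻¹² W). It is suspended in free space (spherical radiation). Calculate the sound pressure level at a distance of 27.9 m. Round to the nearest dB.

L_p = L_w − 10·log₁₀(4π·r²) with r = 27.9 m.
4π·r² = 9782 m², 10·log₁₀ of that is 39.904 dB.
L_p = 105 − 39.904 = 65.10 dB.

65 dB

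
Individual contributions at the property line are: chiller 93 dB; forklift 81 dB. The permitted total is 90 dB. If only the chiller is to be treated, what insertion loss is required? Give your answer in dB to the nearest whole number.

Fixed contribution from the other source: Σ 10^(L/10) = 10^(81/10) = 1.259e+08 (81.00 dB).
To meet 90 dB overall, the treated chiller may contribute at most 10^(90/10) − 1.259e+08 = 8.741e+08, i.e. 89.42 dB.
Required insertion loss = 93 − 89.42 = 3.58 dB.

4 dB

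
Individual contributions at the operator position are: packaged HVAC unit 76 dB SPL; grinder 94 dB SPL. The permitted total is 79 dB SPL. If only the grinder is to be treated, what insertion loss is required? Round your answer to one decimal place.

18.0 dB

Everything except the grinder sums to 10^(76/10) = 3.981e+07 in linear terms, 76.00 dB SPL.
The limit corresponds to 10^(79/10) = 7.943e+07; subtracting the fixed part leaves 3.962e+07 for the grinder, i.e. 75.98 dB SPL.
So the grinder must be reduced from 94 to 75.98 dB SPL: IL = 18.02 dB.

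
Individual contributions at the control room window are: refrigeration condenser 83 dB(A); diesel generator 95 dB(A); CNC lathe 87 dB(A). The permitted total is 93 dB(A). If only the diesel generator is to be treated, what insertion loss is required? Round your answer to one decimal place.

3.9 dB

The untreated sources together contribute 10^(83/10) + 10^(87/10) = 7.007e+08, i.e. 88.46 dB(A).
To meet 93 dB(A) overall, the treated diesel generator may contribute at most 10^(93/10) − 7.007e+08 = 1.295e+09, i.e. 91.12 dB(A).
So the diesel generator must be reduced from 95 to 91.12 dB(A): IL = 3.88 dB.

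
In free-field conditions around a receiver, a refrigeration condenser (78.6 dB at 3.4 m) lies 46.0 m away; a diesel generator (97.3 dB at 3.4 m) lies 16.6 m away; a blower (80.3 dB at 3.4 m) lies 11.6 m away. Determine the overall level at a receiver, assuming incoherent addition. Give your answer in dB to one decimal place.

First find each source's level at the receiver (point-source: −20·log₁₀(r/r_ref)), then combine on an intensity basis.
refrigeration condenser: 78.6 − 20·log₁₀(46.0/3.4) = 78.6 − 22.63 = 55.97 dB.
diesel generator: 97.3 − 20·log₁₀(16.6/3.4) = 97.3 − 13.77 = 83.53 dB.
blower: 80.3 − 20·log₁₀(11.6/3.4) = 80.3 − 10.66 = 69.64 dB.
Σ 10^(L/10) = 2.349e+08 → L_total = 10·log₁₀(2.349e+08) = 83.71 dB.

83.7 dB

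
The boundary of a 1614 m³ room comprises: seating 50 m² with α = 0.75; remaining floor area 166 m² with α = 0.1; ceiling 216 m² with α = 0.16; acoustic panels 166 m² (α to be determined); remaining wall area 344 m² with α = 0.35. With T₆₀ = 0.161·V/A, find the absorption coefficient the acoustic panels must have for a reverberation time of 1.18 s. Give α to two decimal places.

0.07

A = 0.161·V/T₆₀ = 0.161·1614/1.18 = 220.22 m² sabins.
Absorption from the other surfaces = 50·0.75 + 166·0.1 + 216·0.16 + 344·0.35 = 209.06 m², so the acoustic panels must supply 11.16 m² over 166 m².
α = 11.16/166 = 0.067.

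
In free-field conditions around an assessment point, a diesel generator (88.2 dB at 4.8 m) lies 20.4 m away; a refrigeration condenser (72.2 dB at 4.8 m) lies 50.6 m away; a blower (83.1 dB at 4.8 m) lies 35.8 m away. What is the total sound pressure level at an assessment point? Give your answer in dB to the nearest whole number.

76 dB

Apply inverse-square spreading to bring every level to the receiver, then sum 10^(L/10).
diesel generator: 88.2 − 20·log₁₀(20.4/4.8) = 88.2 − 12.57 = 75.63 dB.
refrigeration condenser: 72.2 − 20·log₁₀(50.6/4.8) = 72.2 − 20.46 = 51.74 dB.
blower: 83.1 − 20·log₁₀(35.8/4.8) = 83.1 − 17.45 = 65.65 dB.
Σ 10^(L/10) = 4.040e+07 → L_total = 10·log₁₀(4.040e+07) = 76.06 dB.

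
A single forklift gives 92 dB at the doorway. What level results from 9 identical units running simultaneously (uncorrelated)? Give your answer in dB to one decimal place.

L_total = L₁ + 10·log₁₀ N for N identical incoherent sources.
L_total = 92 + 10·log₁₀(9) = 92 + 9.542 = 101.54 dB.

101.5 dB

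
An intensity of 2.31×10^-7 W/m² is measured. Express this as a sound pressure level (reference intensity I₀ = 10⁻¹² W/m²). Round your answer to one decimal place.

53.6 dB

L = 10·log₁₀(I/I₀) = 10·log₁₀(2.31×10^-7/10⁻¹²) = 10·log₁₀(2.31×10^5).
L = 10·(0.3636 + 5) = 53.64 dB.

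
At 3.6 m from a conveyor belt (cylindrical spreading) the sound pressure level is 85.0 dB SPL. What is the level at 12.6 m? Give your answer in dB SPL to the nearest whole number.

For a line source, L₂ = L₁ − 10·log₁₀(r₂/r₁).
L₂ = 85.0 − 10·log₁₀(12.6/3.6) = 85.0 − 5.441 = 79.56 dB SPL.

80 dB SPL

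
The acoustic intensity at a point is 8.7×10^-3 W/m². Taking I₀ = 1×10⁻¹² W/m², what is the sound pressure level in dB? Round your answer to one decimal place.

Dividing by I₀ shifts the exponent by 12: I/I₀ = 8.7×10^9.
L = 10·(0.9395 + 9) = 99.40 dB.

99.4 dB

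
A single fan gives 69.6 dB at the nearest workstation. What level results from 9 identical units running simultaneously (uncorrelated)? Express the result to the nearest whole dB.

79 dB

L_total = L₁ + 10·log₁₀ N for N identical incoherent sources.
L_total = 69.6 + 10·log₁₀(9) = 69.6 + 9.542 = 79.14 dB.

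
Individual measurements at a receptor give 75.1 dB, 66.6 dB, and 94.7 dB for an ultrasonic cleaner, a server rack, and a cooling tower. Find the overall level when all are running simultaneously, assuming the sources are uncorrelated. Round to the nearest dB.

For uncorrelated sources the intensities add, so convert each level to linear form, sum, and take 10·log₁₀ of the total.
Σ 10^(L/10) = 10^(75.1/10) + 10^(66.6/10) + 10^(94.7/10) = 2.988e+09.
L_total = 10·log₁₀(2.988e+09) = 94.75 dB.

95 dB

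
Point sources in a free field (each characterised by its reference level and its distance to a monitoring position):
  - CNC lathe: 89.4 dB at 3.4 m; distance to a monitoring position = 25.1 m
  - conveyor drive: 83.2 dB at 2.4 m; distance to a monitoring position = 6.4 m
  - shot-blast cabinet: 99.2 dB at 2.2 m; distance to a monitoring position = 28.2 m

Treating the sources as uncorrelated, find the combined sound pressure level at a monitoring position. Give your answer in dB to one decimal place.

79.8 dB

Apply inverse-square spreading to bring every level to the receiver, then sum 10^(L/10).
CNC lathe: 89.4 − 20·log₁₀(25.1/3.4) = 89.4 − 17.36 = 72.04 dB.
conveyor drive: 83.2 − 20·log₁₀(6.4/2.4) = 83.2 − 8.52 = 74.68 dB.
shot-blast cabinet: 99.2 − 20·log₁₀(28.2/2.2) = 99.2 − 22.16 = 77.04 dB.
Σ 10^(L/10) = 9.598e+07 → L_total = 10·log₁₀(9.598e+07) = 79.82 dB.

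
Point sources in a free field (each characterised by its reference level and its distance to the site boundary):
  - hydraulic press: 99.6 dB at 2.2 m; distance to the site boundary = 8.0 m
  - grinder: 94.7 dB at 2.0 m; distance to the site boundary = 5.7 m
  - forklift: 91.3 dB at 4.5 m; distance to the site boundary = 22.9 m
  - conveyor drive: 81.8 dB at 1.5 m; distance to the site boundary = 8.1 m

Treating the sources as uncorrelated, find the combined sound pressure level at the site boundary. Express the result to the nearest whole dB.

90 dB

First find each source's level at the receiver (point-source: −20·log₁₀(r/r_ref)), then combine on an intensity basis.
hydraulic press: 99.6 − 20·log₁₀(8.0/2.2) = 99.6 − 11.21 = 88.39 dB.
grinder: 94.7 − 20·log₁₀(5.7/2.0) = 94.7 − 9.10 = 85.60 dB.
forklift: 91.3 − 20·log₁₀(22.9/4.5) = 91.3 − 14.13 = 77.17 dB.
conveyor drive: 81.8 − 20·log₁₀(8.1/1.5) = 81.8 − 14.65 = 67.15 dB.
Σ 10^(L/10) = 1.110e+09 → L_total = 10·log₁₀(1.110e+09) = 90.45 dB.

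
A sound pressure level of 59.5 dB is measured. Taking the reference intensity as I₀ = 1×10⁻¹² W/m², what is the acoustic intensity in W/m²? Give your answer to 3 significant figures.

8.91e-07 W/m²

L = 10·log₁₀(I/I₀) ⇒ I = I₀·10^(L/10) = 10⁻¹² × 10^5.95.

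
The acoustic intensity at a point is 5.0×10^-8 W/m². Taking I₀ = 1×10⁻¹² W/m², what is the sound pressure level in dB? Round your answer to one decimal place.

L = 10·log₁₀(I/I₀) = 10·log₁₀(5.0×10^-8/10⁻¹²) = 10·log₁₀(5.0×10^4).
L = 10·(0.6990 + 4) = 46.99 dB.

47.0 dB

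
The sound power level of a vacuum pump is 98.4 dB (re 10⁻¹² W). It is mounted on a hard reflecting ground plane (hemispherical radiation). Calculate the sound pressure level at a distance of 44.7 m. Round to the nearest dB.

L_p = L_w − 10·log₁₀(2π·r²) with r = 44.7 m.
2π·r² = 1.255e+04 m², 10·log₁₀ of that is 40.988 dB.
L_p = 98.4 − 40.988 = 57.41 dB.

57 dB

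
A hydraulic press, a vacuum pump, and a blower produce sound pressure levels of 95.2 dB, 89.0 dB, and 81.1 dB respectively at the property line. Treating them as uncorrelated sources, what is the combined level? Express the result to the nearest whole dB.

96 dB

For uncorrelated sources the intensities add, so convert each level to linear form, sum, and take 10·log₁₀ of the total.
Σ 10^(L/10) = 10^(95.2/10) + 10^(89.0/10) + 10^(81.1/10) = 4.234e+09.
L_total = 10·log₁₀(4.234e+09) = 96.27 dB.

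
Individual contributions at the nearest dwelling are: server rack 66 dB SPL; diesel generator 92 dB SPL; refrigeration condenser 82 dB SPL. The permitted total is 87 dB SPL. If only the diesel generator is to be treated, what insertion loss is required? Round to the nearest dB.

7 dB

Fixed contribution from the other sources: Σ 10^(L/10) = 10^(66/10) + 10^(82/10) = 1.625e+08 (82.11 dB SPL).
The limit corresponds to 10^(87/10) = 5.012e+08; subtracting the fixed part leaves 3.387e+08 for the diesel generator, i.e. 85.30 dB SPL.
Required insertion loss = 92 − 85.30 = 6.70 dB.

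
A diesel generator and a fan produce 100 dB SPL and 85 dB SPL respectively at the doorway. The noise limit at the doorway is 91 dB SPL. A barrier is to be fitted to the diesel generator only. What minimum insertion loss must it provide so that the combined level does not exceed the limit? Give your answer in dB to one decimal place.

10.3 dB

Fixed contribution from the other source: Σ 10^(L/10) = 10^(85/10) = 3.162e+08 (85.00 dB SPL).
To meet 91 dB SPL overall, the treated diesel generator may contribute at most 10^(91/10) − 3.162e+08 = 9.427e+08, i.e. 89.74 dB SPL.
Required insertion loss = 100 − 89.74 = 10.26 dB.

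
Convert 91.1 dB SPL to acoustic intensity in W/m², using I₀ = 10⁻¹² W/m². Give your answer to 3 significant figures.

0.00129 W/m²

I/I₀ = 10^(91.1/10) = 1.288e+09, so I = 1.288e+09 × 10⁻¹² W/m².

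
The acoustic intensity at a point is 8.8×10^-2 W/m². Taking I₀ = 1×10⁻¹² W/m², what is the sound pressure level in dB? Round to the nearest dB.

109 dB

Dividing by I₀ shifts the exponent by 12: I/I₀ = 8.8×10^10.
L = 10·(0.9445 + 10) = 109.44 dB.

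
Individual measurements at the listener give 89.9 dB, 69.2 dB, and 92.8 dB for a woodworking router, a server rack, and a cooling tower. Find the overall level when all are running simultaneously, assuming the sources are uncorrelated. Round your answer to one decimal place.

94.6 dB

For uncorrelated sources the intensities add, so convert each level to linear form, sum, and take 10·log₁₀ of the total.
Σ 10^(L/10) = 10^(89.9/10) + 10^(69.2/10) + 10^(92.8/10) = 2.891e+09.
L_total = 10·log₁₀(2.891e+09) = 94.61 dB.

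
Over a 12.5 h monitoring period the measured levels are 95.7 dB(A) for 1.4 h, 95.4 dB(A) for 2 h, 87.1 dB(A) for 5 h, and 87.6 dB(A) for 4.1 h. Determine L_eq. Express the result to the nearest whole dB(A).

91 dB(A)

The energy average is taken in the linear domain: L_eq = 10·log₁₀[(Σ tᵢ·10^(Lᵢ/10))/T], T = 12.5 h.
Σ tᵢ·10^(Lᵢ/10) = 1.4·10^(95.7/10) + 2·10^(95.4/10) + 5·10^(87.1/10) + 4.1·10^(87.6/10) = 1.706e+10.
L_eq = 10·log₁₀(1.706e+10/12.5) = 91.35 dB(A).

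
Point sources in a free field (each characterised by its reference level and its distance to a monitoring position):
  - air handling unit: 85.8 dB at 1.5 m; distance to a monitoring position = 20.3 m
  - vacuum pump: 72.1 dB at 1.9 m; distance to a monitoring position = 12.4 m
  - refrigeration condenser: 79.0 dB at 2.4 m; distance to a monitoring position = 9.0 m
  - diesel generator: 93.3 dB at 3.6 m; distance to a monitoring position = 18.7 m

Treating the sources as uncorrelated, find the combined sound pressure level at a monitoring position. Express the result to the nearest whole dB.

79 dB

Apply inverse-square spreading to bring every level to the receiver, then sum 10^(L/10).
air handling unit: 85.8 − 20·log₁₀(20.3/1.5) = 85.8 − 22.63 = 63.17 dB.
vacuum pump: 72.1 − 20·log₁₀(12.4/1.9) = 72.1 − 16.29 = 55.81 dB.
refrigeration condenser: 79.0 − 20·log₁₀(9.0/2.4) = 79.0 − 11.48 = 67.52 dB.
diesel generator: 93.3 − 20·log₁₀(18.7/3.6) = 93.3 − 14.31 = 78.99 dB.
Σ 10^(L/10) = 8.734e+07 → L_total = 10·log₁₀(8.734e+07) = 79.41 dB.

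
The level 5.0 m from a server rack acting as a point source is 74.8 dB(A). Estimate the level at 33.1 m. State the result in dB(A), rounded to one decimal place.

Point-source attenuation: ΔL = 20·log₁₀(r₂/r₁) = 20·log₁₀(33.1/5.0) = 16.417 dB.
L₂ = 74.8 − 20·log₁₀(33.1/5.0) = 74.8 − 16.417 = 58.38 dB(A).

58.4 dB(A)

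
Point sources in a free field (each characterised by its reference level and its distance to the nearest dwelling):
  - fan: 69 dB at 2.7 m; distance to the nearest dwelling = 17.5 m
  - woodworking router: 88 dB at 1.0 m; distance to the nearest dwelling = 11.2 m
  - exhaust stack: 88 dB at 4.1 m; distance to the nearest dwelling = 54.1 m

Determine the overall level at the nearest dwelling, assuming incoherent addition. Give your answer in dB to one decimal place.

First find each source's level at the receiver (point-source: −20·log₁₀(r/r_ref)), then combine on an intensity basis.
fan: 69 − 20·log₁₀(17.5/2.7) = 69 − 16.23 = 52.77 dB.
woodworking router: 88 − 20·log₁₀(11.2/1.0) = 88 − 20.98 = 67.02 dB.
exhaust stack: 88 − 20·log₁₀(54.1/4.1) = 88 − 22.41 = 65.59 dB.
Σ 10^(L/10) = 8.843e+06 → L_total = 10·log₁₀(8.843e+06) = 69.47 dB.

69.5 dB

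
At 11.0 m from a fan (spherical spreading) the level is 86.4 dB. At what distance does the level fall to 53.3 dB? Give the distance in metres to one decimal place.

Point-source spreading drops the level by 20·log₁₀(r₂/r₁); inverting, r₂/r₁ = 10^(ΔL/20).
r₂ = 11.0·10^((86.4−53.3)/20) = 11.0·10^(33.1/20) = 497.04 m.

497.0 m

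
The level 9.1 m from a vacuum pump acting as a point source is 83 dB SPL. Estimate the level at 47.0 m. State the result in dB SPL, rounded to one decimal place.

For a point source, L₂ = L₁ − 20·log₁₀(r₂/r₁).
L₂ = 83 − 20·log₁₀(47.0/9.1) = 83 − 14.261 = 68.74 dB SPL.

68.7 dB SPL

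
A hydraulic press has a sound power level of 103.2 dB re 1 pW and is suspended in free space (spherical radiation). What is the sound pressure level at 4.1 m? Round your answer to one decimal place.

L_p = L_w − 10·log₁₀(4π·r²) with r = 4.1 m.
4π·r² = 211.2 m², 10·log₁₀ of that is 23.248 dB.
L_p = 103.2 − 23.248 = 79.95 dB.

80.0 dB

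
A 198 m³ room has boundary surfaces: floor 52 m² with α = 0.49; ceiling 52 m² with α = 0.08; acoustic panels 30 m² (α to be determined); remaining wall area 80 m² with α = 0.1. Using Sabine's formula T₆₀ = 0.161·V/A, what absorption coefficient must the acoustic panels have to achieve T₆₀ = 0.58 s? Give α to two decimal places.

0.58

Required total absorption A = 0.161·198/0.58 = 54.96 m².
Absorption from the other surfaces = 52·0.49 + 52·0.08 + 80·0.1 = 37.64 m², so the acoustic panels must supply 17.32 m² over 30 m².
α = 17.32/30 = 0.577.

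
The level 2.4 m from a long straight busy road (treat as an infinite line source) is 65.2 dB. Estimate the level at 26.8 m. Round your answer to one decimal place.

Cylindrical spreading from a line source gives a 10·log₁₀(r₂/r₁) drop.
L₂ = 65.2 − 10·log₁₀(26.8/2.4) = 65.2 − 10.479 = 54.72 dB.

54.7 dB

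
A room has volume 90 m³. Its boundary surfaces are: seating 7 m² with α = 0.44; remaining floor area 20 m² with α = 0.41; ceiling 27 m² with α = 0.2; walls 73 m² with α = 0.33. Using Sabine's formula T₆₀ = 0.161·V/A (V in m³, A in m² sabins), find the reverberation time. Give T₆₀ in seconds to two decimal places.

Total absorption A = 7·0.44 + 20·0.41 + 27·0.2 + 73·0.33 = 40.77 m² sabins.
T₆₀ = 0.161·V/A = 0.161·90/40.77 = 0.355 s.

0.36 s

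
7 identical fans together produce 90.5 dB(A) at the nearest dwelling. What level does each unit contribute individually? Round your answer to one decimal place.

Dividing the total intensity by 7 lowers the level by 10·log₁₀ 7 = 8.451 dB: L₁ = 90.5 − 8.451.

82.0 dB(A)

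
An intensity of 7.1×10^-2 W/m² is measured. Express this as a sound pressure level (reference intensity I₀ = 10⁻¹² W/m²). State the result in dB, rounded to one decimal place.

108.5 dB

Dividing by I₀ shifts the exponent by 12: I/I₀ = 7.1×10^10.
L = 10·(0.8513 + 10) = 108.51 dB.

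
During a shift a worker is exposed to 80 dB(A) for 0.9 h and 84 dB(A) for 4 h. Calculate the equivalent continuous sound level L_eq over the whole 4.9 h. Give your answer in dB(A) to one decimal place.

83.5 dB(A)

L_eq = 10·log₁₀[(1/T)·Σ tᵢ·10^(Lᵢ/10)] with T = 4.9 h.
Σ tᵢ·10^(Lᵢ/10) = 0.9·10^(80/10) + 4·10^(84/10) = 1.095e+09.
L_eq = 10·log₁₀(1.095e+09/4.9) = 83.49 dB(A).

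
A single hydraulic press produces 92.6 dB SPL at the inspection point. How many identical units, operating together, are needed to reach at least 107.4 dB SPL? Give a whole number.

N identical sources give L₁ + 10·log₁₀ N, so require 10·log₁₀ N ≥ 107.4 − 92.6 = 14.8 dB.
N ≥ 10^(14.8/10) = 30.200, so N = 31.

31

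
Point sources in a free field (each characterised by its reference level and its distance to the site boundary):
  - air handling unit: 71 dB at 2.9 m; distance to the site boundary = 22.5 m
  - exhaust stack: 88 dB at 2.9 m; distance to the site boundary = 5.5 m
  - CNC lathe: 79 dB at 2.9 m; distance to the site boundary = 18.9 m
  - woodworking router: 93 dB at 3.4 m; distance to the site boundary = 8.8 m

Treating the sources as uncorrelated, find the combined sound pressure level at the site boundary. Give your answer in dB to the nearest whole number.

87 dB

Apply inverse-square spreading to bring every level to the receiver, then sum 10^(L/10).
air handling unit: 71 − 20·log₁₀(22.5/2.9) = 71 − 17.80 = 53.20 dB.
exhaust stack: 88 − 20·log₁₀(5.5/2.9) = 88 − 5.56 = 82.44 dB.
CNC lathe: 79 − 20·log₁₀(18.9/2.9) = 79 − 16.28 = 62.72 dB.
woodworking router: 93 − 20·log₁₀(8.8/3.4) = 93 − 8.26 = 84.74 dB.
Σ 10^(L/10) = 4.753e+08 → L_total = 10·log₁₀(4.753e+08) = 86.77 dB.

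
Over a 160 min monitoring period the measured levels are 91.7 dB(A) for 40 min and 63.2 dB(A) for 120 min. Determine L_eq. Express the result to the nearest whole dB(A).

86 dB(A)

L_eq = 10·log₁₀[(1/T)·Σ tᵢ·10^(Lᵢ/10)] with T = 160 min.
Σ tᵢ·10^(Lᵢ/10) = 40·10^(91.7/10) + 120·10^(63.2/10) = 5.942e+10.
L_eq = 10·log₁₀(5.942e+10/160) = 85.70 dB(A).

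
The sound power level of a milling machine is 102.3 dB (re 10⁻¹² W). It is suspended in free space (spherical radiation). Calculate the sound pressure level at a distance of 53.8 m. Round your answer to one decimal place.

56.7 dB

Free-field spherical radiation: L_p = L_w − 10·log₁₀(4π·r²), r = 53.8 m.
4π·r² = 3.637e+04 m², 10·log₁₀ of that is 45.608 dB.
L_p = 102.3 − 45.608 = 56.69 dB.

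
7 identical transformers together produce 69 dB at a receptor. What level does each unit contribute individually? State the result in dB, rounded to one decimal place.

60.5 dB

For N identical incoherent sources L_total = L₁ + 10·log₁₀ N, so L₁ = 69 − 10·log₁₀(7) = 69 − 8.451.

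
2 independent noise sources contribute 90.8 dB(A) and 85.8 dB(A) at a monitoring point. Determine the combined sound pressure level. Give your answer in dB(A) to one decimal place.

92.0 dB(A)

For uncorrelated sources the intensities add, so convert each level to linear form, sum, and take 10·log₁₀ of the total.
Σ 10^(L/10) = 10^(90.8/10) + 10^(85.8/10) = 1.582e+09.
L_total = 10·log₁₀(1.582e+09) = 91.99 dB(A).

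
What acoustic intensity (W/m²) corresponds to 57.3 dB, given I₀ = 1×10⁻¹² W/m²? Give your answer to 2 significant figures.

L = 10·log₁₀(I/I₀) ⇒ I = I₀·10^(L/10) = 10⁻¹² × 10^5.73.

5.4e-07 W/m²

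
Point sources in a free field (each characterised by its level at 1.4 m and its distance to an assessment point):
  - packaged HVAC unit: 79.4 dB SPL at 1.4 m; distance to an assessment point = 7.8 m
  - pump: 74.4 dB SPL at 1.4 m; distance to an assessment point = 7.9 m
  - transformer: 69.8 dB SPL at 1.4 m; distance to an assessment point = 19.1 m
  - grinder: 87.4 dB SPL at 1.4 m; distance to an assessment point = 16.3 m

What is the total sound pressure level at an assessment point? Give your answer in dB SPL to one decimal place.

68.9 dB SPL

First find each source's level at the receiver (point-source: −20·log₁₀(r/r_ref)), then combine on an intensity basis.
packaged HVAC unit: 79.4 − 20·log₁₀(7.8/1.4) = 79.4 − 14.92 = 64.48 dB SPL.
pump: 74.4 − 20·log₁₀(7.9/1.4) = 74.4 − 15.03 = 59.37 dB SPL.
transformer: 69.8 − 20·log₁₀(19.1/1.4) = 69.8 − 22.70 = 47.10 dB SPL.
grinder: 87.4 − 20·log₁₀(16.3/1.4) = 87.4 − 21.32 = 66.08 dB SPL.
Σ 10^(L/10) = 7.776e+06 → L_total = 10·log₁₀(7.776e+06) = 68.91 dB SPL.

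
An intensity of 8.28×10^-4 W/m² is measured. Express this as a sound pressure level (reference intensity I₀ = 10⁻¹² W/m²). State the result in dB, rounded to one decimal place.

L = 10·log₁₀(I/I₀) = 10·log₁₀(8.28×10^-4/10⁻¹²) = 10·log₁₀(8.28×10^8).
L = 10·(0.9180 + 8) = 89.18 dB.

89.2 dB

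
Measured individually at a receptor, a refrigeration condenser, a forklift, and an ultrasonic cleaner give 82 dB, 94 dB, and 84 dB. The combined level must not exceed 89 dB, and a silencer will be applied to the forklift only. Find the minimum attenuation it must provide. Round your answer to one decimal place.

The untreated sources together contribute 10^(82/10) + 10^(84/10) = 4.097e+08, i.e. 86.12 dB.
To meet 89 dB overall, the treated forklift may contribute at most 10^(89/10) − 4.097e+08 = 3.847e+08, i.e. 85.85 dB.
Required insertion loss = 94 − 85.85 = 8.15 dB.

8.1 dB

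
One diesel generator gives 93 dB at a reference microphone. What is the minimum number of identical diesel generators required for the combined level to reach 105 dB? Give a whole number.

16

N identical sources give L₁ + 10·log₁₀ N, so require 10·log₁₀ N ≥ 105 − 93 = 12.0 dB.
N ≥ 10^(12.0/10) = 15.849, so N = 16.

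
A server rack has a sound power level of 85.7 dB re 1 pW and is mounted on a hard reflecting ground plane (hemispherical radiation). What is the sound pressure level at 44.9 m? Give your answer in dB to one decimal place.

L_p = L_w − 10·log₁₀(2π·r²) with r = 44.9 m.
2π·r² = 1.267e+04 m², 10·log₁₀ of that is 41.027 dB.
L_p = 85.7 − 41.027 = 44.67 dB.

44.7 dB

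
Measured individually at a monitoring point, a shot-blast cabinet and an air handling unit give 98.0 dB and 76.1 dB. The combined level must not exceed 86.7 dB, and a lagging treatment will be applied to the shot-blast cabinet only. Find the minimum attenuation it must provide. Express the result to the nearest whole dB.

The untreated sources together contribute 10^(76.1/10) = 4.074e+07, i.e. 76.10 dB.
To meet 86.7 dB overall, the treated shot-blast cabinet may contribute at most 10^(86.7/10) − 4.074e+07 = 4.270e+08, i.e. 86.30 dB.
So the shot-blast cabinet must be reduced from 98.0 to 86.30 dB: IL = 11.70 dB.

12 dB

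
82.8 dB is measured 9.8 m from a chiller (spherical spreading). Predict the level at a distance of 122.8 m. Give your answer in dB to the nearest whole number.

61 dB

For a point source, L₂ = L₁ − 20·log₁₀(r₂/r₁).
L₂ = 82.8 − 20·log₁₀(122.8/9.8) = 82.8 − 21.959 = 60.84 dB.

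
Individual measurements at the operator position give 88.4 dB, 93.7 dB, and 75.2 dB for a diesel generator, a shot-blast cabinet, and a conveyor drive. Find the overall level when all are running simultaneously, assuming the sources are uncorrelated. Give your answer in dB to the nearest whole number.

For uncorrelated sources the intensities add, so convert each level to linear form, sum, and take 10·log₁₀ of the total.
Σ 10^(L/10) = 10^(88.4/10) + 10^(93.7/10) + 10^(75.2/10) = 3.069e+09.
L_total = 10·log₁₀(3.069e+09) = 94.87 dB.

95 dB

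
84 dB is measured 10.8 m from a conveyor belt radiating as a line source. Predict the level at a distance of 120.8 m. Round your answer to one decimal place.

73.5 dB

Line-source attenuation: ΔL = 10·log₁₀(r₂/r₁) = 10·log₁₀(120.8/10.8) = 10.486 dB.
L₂ = 84 − 10·log₁₀(120.8/10.8) = 84 − 10.486 = 73.51 dB.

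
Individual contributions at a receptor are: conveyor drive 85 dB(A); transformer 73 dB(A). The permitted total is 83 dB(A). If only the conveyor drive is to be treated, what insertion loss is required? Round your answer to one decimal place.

2.5 dB

The untreated sources together contribute 10^(73/10) = 1.995e+07, i.e. 73.00 dB(A).
The limit corresponds to 10^(83/10) = 1.995e+08; subtracting the fixed part leaves 1.796e+08 for the conveyor drive, i.e. 82.54 dB(A).
So the conveyor drive must be reduced from 85 to 82.54 dB(A): IL = 2.46 dB.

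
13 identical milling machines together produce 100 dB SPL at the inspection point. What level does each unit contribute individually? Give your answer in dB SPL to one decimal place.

88.9 dB SPL

For N identical incoherent sources L_total = L₁ + 10·log₁₀ N, so L₁ = 100 − 10·log₁₀(13) = 100 − 11.139.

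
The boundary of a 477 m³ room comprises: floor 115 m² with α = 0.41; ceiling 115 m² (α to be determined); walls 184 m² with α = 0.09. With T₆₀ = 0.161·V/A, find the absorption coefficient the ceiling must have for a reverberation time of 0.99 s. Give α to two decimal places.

From T₆₀ = 0.161·V/A, the target T₆₀ = 0.99 s needs A = 0.161·477/0.99 = 77.57 m².
Absorption from the other surfaces = 115·0.41 + 184·0.09 = 63.71 m², so the ceiling must supply 13.86 m² over 115 m².
α = 13.86/115 = 0.121.

0.12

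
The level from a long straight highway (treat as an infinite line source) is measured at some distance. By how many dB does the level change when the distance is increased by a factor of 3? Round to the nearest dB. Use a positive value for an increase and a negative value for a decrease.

Line-source spreading: ΔL = −10·log₁₀(r₂/r₁).
ΔL = −10·log₁₀(3) = -4.77 dB.

-5 dB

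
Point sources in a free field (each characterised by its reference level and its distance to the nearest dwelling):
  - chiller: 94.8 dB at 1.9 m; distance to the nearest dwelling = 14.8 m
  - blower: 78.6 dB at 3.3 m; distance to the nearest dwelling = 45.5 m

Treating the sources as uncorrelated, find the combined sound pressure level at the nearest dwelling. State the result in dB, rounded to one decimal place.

77.0 dB

Propagate each source to the receiver with L = L_ref − 20·log₁₀(r/r_ref), then add intensities.
chiller: 94.8 − 20·log₁₀(14.8/1.9) = 94.8 − 17.83 = 76.97 dB.
blower: 78.6 − 20·log₁₀(45.5/3.3) = 78.6 − 22.79 = 55.81 dB.
Σ 10^(L/10) = 5.015e+07 → L_total = 10·log₁₀(5.015e+07) = 77.00 dB.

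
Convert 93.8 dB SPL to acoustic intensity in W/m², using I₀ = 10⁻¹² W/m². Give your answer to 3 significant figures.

I = I₀·10^(L/10) = 10⁻¹² × 10^(93.8/10) = 10^(-2.620).

0.00240 W/m²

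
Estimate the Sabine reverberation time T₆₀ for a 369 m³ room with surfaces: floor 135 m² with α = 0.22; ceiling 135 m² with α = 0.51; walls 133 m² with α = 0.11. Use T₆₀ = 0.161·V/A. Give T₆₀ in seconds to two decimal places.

0.52 s

Summing Sᵢαᵢ: 135·0.22 + 135·0.51 + 133·0.11 = 113.18 m².
T₆₀ = 0.161 × 369 / 113.18 = 0.525 s.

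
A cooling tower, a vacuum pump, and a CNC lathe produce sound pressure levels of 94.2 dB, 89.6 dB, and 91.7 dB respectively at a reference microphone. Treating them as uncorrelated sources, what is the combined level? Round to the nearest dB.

Incoherent sources combine by intensity addition: L_total = 10·log₁₀(Σ 10^(L_i/10)).
Σ 10^(L/10) = 10^(94.2/10) + 10^(89.6/10) + 10^(91.7/10) = 5.021e+09.
L_total = 10·log₁₀(5.021e+09) = 97.01 dB.

97 dB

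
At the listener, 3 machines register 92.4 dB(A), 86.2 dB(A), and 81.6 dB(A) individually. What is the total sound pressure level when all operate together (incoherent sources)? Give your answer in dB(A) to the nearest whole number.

For uncorrelated sources the intensities add, so convert each level to linear form, sum, and take 10·log₁₀ of the total.
Σ 10^(L/10) = 10^(92.4/10) + 10^(86.2/10) + 10^(81.6/10) = 2.299e+09.
L_total = 10·log₁₀(2.299e+09) = 93.62 dB(A).

94 dB(A)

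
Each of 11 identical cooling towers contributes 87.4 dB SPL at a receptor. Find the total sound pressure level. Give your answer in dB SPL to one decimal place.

97.8 dB SPL

N identical incoherent sources raise the level by 10·log₁₀ N.
L_total = 87.4 + 10·log₁₀(11) = 87.4 + 10.414 = 97.81 dB SPL.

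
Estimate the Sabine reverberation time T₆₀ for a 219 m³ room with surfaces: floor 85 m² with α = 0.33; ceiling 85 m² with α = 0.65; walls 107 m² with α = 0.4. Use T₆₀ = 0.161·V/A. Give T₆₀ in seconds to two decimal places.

0.28 s

Total absorption A = 85·0.33 + 85·0.65 + 107·0.4 = 126.10 m² sabins.
T₆₀ = 0.161 × 219 / 126.10 = 0.280 s.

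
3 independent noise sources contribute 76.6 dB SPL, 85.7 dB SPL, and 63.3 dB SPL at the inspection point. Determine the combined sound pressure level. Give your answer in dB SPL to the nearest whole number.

86 dB SPL

Incoherent sources combine by intensity addition: L_total = 10·log₁₀(Σ 10^(L_i/10)).
Σ 10^(L/10) = 10^(76.6/10) + 10^(85.7/10) + 10^(63.3/10) = 4.194e+08.
L_total = 10·log₁₀(4.194e+08) = 86.23 dB SPL.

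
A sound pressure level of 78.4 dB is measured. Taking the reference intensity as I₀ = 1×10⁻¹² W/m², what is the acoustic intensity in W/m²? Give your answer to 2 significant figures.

L = 10·log₁₀(I/I₀) ⇒ I = I₀·10^(L/10) = 10⁻¹² × 10^7.84.

6.9e-05 W/m²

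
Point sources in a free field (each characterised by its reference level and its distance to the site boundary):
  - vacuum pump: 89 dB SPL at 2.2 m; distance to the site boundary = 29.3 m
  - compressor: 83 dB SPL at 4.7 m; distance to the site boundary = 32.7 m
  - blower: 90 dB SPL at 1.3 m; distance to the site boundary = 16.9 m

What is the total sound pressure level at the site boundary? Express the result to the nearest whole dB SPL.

72 dB SPL

Apply inverse-square spreading to bring every level to the receiver, then sum 10^(L/10).
vacuum pump: 89 − 20·log₁₀(29.3/2.2) = 89 − 22.49 = 66.51 dB SPL.
compressor: 83 − 20·log₁₀(32.7/4.7) = 83 − 16.85 = 66.15 dB SPL.
blower: 90 − 20·log₁₀(16.9/1.3) = 90 − 22.28 = 67.72 dB SPL.
Σ 10^(L/10) = 1.452e+07 → L_total = 10·log₁₀(1.452e+07) = 71.62 dB SPL.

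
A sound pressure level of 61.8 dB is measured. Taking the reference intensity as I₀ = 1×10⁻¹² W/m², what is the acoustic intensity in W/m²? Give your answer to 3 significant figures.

1.51e-06 W/m²

I = I₀·10^(L/10) = 10⁻¹² × 10^(61.8/10) = 10^(-5.820).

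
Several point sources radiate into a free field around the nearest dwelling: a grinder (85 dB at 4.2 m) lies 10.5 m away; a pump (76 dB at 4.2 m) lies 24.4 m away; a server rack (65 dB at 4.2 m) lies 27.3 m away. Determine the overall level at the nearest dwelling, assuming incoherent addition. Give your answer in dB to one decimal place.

77.1 dB

Apply inverse-square spreading to bring every level to the receiver, then sum 10^(L/10).
grinder: 85 − 20·log₁₀(10.5/4.2) = 85 − 7.96 = 77.04 dB.
pump: 76 − 20·log₁₀(24.4/4.2) = 76 − 15.28 = 60.72 dB.
server rack: 65 − 20·log₁₀(27.3/4.2) = 65 − 16.26 = 48.74 dB.
Σ 10^(L/10) = 5.185e+07 → L_total = 10·log₁₀(5.185e+07) = 77.15 dB.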